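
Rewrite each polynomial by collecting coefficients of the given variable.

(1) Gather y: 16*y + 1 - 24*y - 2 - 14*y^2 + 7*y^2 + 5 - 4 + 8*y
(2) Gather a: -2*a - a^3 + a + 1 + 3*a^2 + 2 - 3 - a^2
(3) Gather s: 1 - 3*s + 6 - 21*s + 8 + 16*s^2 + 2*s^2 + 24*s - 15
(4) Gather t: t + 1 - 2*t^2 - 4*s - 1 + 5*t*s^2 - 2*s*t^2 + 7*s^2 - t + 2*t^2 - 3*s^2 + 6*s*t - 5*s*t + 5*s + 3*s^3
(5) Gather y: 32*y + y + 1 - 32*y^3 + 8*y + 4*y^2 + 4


(1) = -7*y^2
(2) = -a^3 + 2*a^2 - a
(3) = 18*s^2
(4) = 3*s^3 + 4*s^2 - 2*s*t^2 + s + t*(5*s^2 + s)
(5) = -32*y^3 + 4*y^2 + 41*y + 5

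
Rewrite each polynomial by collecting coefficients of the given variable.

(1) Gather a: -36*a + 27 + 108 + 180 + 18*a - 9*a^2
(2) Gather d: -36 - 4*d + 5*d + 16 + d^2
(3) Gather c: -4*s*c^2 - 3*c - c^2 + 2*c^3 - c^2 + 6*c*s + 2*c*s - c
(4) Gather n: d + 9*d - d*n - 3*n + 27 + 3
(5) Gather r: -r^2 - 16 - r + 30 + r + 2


(1) = -9*a^2 - 18*a + 315
(2) = d^2 + d - 20
(3) = 2*c^3 + c^2*(-4*s - 2) + c*(8*s - 4)
(4) = 10*d + n*(-d - 3) + 30
(5) = 16 - r^2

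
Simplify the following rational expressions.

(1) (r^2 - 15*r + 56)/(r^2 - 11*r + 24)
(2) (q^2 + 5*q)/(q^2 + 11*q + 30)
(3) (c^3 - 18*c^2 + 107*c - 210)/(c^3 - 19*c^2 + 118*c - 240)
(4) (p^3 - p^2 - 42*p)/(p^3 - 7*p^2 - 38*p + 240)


(1) = (r - 7)/(r - 3)
(2) = q/(q + 6)
(3) = (c - 7)/(c - 8)
(4) = (p^2 - 7*p)/(p^2 - 13*p + 40)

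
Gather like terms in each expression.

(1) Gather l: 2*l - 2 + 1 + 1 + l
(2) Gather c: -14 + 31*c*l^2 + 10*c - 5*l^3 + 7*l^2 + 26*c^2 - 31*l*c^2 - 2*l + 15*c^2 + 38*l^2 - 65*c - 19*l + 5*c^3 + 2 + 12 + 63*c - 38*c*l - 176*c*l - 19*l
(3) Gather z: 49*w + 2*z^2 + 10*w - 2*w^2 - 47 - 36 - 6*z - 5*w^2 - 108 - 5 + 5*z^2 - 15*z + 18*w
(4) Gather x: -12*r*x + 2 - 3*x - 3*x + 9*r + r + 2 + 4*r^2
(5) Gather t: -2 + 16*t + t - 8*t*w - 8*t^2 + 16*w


(1) = 3*l
(2) = 5*c^3 + c^2*(41 - 31*l) + c*(31*l^2 - 214*l + 8) - 5*l^3 + 45*l^2 - 40*l
(3) = -7*w^2 + 77*w + 7*z^2 - 21*z - 196
(4) = 4*r^2 + 10*r + x*(-12*r - 6) + 4
(5) = -8*t^2 + t*(17 - 8*w) + 16*w - 2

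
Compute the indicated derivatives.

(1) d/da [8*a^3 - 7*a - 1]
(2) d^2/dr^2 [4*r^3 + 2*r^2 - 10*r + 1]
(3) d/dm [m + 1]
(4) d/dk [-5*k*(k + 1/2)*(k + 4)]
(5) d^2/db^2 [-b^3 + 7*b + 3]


(1) = 24*a^2 - 7
(2) = 24*r + 4
(3) = 1
(4) = -15*k^2 - 45*k - 10
(5) = -6*b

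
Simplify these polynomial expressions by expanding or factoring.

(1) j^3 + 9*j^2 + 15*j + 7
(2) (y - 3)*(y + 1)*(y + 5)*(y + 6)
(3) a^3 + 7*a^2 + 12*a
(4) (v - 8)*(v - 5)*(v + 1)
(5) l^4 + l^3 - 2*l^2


(1) = (j + 1)^2*(j + 7)
(2) = y^4 + 9*y^3 + 5*y^2 - 93*y - 90
(3) = a*(a + 3)*(a + 4)
(4) = v^3 - 12*v^2 + 27*v + 40
(5) = l^2*(l - 1)*(l + 2)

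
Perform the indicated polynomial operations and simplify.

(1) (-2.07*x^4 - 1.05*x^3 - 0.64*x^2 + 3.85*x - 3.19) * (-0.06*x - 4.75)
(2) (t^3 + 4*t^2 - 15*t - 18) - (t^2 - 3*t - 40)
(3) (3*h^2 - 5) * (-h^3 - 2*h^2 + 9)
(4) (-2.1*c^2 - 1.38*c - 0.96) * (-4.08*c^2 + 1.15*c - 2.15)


(1) = 0.1242*x^5 + 9.8955*x^4 + 5.0259*x^3 + 2.809*x^2 - 18.0961*x + 15.1525
(2) = t^3 + 3*t^2 - 12*t + 22
(3) = -3*h^5 - 6*h^4 + 5*h^3 + 37*h^2 - 45
(4) = 8.568*c^4 + 3.2154*c^3 + 6.8448*c^2 + 1.863*c + 2.064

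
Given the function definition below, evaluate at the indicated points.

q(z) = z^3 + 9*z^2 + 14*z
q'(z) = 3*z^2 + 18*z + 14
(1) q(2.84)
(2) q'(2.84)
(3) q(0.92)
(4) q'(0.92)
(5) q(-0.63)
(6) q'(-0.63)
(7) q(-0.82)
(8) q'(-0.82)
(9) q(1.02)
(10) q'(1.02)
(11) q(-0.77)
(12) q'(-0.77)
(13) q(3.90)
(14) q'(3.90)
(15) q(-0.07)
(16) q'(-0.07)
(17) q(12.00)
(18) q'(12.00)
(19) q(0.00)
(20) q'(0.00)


(1) = 135.26
(2) = 89.32
(3) = 21.28
(4) = 33.10
(5) = -5.50
(6) = 3.85
(7) = -5.98
(8) = 1.26
(9) = 24.70
(10) = 35.48
(11) = -5.90
(12) = 1.92
(13) = 250.81
(14) = 129.83
(15) = -0.94
(16) = 12.75
(17) = 3192.00
(18) = 662.00
(19) = 0.00
(20) = 14.00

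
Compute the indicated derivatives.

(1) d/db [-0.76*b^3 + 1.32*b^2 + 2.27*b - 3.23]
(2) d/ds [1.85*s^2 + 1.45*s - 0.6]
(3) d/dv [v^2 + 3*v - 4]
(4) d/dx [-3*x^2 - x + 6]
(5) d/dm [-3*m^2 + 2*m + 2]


(1) = -2.28*b^2 + 2.64*b + 2.27
(2) = 3.7*s + 1.45
(3) = 2*v + 3
(4) = -6*x - 1
(5) = 2 - 6*m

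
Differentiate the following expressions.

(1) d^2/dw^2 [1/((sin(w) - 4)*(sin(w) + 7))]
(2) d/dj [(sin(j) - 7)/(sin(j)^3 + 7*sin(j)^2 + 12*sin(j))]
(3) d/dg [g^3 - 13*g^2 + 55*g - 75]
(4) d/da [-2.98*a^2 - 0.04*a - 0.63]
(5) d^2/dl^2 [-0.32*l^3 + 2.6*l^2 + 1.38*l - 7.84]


(1) = (-4*sin(w)^4 - 9*sin(w)^3 - 115*sin(w)^2 - 66*sin(w) + 74)/((sin(w) - 4)^3*(sin(w) + 7)^3)
(2) = 2*(-sin(j)^3 + 7*sin(j)^2 + 49*sin(j) + 42)*cos(j)/((sin(j) + 3)^2*(sin(j) + 4)^2*sin(j)^2)
(3) = 3*g^2 - 26*g + 55
(4) = -5.96*a - 0.04
(5) = 5.2 - 1.92*l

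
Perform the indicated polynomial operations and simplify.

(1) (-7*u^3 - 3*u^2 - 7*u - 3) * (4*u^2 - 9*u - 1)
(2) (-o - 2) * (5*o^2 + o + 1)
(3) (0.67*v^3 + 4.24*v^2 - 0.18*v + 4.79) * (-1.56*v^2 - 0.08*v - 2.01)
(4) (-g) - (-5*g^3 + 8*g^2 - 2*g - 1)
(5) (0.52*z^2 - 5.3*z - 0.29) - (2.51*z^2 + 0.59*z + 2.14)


(1) = -28*u^5 + 51*u^4 + 6*u^3 + 54*u^2 + 34*u + 3
(2) = -5*o^3 - 11*o^2 - 3*o - 2
(3) = -1.0452*v^5 - 6.668*v^4 - 1.4051*v^3 - 15.9804*v^2 - 0.0214*v - 9.6279
(4) = 5*g^3 - 8*g^2 + g + 1
(5) = -1.99*z^2 - 5.89*z - 2.43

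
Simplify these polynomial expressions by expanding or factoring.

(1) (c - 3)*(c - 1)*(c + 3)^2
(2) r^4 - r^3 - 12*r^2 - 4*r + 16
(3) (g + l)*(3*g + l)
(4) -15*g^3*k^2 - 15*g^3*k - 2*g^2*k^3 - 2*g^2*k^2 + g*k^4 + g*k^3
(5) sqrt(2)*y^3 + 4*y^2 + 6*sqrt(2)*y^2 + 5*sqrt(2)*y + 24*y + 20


(1) = c^4 + 2*c^3 - 12*c^2 - 18*c + 27
(2) = (r - 4)*(r - 1)*(r + 2)^2
(3) = 3*g^2 + 4*g*l + l^2
(4) = k*(-5*g + k)*(3*g + k)*(g*k + g)
(5) = (y + 5)*(y + 2*sqrt(2))*(sqrt(2)*y + sqrt(2))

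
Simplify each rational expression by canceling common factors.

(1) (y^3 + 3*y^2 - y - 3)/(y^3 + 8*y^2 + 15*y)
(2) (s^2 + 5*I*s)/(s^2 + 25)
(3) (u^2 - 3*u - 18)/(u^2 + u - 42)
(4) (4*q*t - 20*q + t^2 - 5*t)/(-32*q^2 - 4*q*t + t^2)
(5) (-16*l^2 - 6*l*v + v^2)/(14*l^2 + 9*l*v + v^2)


(1) = (y^2 - 1)/(y^2 + 5*y)
(2) = s/(s - 5*I)
(3) = (u + 3)/(u + 7)
(4) = (5 - t)/(8*q - t)
(5) = (-8*l + v)/(7*l + v)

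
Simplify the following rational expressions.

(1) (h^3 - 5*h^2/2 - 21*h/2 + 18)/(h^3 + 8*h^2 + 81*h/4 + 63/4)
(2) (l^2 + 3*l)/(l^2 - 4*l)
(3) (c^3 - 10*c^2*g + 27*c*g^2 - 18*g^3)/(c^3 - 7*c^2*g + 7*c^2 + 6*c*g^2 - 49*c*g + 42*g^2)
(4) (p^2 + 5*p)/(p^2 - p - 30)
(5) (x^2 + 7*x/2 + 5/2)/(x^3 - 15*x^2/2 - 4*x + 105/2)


(1) = (4*h^2 - 22*h + 24)/(4*h^2 + 20*h + 21)
(2) = (l + 3)/(l - 4)
(3) = (c - 3*g)/(c + 7)
(4) = p/(p - 6)
(5) = (x + 1)/(x^2 - 10*x + 21)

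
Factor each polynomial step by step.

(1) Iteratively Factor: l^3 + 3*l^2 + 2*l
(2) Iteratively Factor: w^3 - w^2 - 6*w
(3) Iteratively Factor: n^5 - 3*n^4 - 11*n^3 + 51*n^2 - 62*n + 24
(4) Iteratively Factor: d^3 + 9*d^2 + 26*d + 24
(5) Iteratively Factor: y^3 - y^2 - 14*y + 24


(1) = (l)*(l^2 + 3*l + 2) = l*(l + 2)*(l + 1)
(2) = (w)*(w^2 - w - 6) = w*(w - 3)*(w + 2)
(3) = (n - 2)*(n^4 - n^3 - 13*n^2 + 25*n - 12) = (n - 3)*(n - 2)*(n^3 + 2*n^2 - 7*n + 4) = (n - 3)*(n - 2)*(n - 1)*(n^2 + 3*n - 4) = (n - 3)*(n - 2)*(n - 1)*(n + 4)*(n - 1)
(4) = (d + 2)*(d^2 + 7*d + 12) = (d + 2)*(d + 3)*(d + 4)
(5) = (y - 2)*(y^2 + y - 12) = (y - 2)*(y + 4)*(y - 3)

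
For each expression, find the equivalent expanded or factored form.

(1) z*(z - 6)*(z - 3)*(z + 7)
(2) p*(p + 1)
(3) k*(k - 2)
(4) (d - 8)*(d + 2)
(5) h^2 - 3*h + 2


(1) = z^4 - 2*z^3 - 45*z^2 + 126*z
(2) = p^2 + p
(3) = k^2 - 2*k
(4) = d^2 - 6*d - 16
(5) = (h - 2)*(h - 1)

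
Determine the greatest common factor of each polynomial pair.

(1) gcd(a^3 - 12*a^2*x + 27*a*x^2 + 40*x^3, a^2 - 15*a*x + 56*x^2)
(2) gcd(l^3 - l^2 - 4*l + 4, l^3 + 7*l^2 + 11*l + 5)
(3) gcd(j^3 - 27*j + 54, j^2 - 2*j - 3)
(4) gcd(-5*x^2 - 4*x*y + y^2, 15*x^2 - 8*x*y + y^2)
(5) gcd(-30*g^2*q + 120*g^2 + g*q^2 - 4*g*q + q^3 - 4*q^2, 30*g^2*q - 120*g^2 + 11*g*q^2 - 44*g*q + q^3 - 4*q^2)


(1) = -a + 8*x
(2) = 1
(3) = gcd((j - 3)^2*(j + 6), (j - 3)*(j + 1)) = j - 3
(4) = 5*x - y
(5) = 6*g*q - 24*g + q^2 - 4*q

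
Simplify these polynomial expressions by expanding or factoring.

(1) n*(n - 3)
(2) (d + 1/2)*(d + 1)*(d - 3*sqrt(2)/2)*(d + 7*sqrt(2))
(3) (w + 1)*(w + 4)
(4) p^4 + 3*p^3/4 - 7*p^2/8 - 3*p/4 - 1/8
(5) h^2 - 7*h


(1) = n^2 - 3*n
(2) = d^4 + 3*d^3/2 + 11*sqrt(2)*d^3/2 - 41*d^2/2 + 33*sqrt(2)*d^2/4 - 63*d/2 + 11*sqrt(2)*d/4 - 21/2
(3) = w^2 + 5*w + 4
(4) = (p - 1)*(p + 1/4)*(p + 1/2)*(p + 1)
(5) = h*(h - 7)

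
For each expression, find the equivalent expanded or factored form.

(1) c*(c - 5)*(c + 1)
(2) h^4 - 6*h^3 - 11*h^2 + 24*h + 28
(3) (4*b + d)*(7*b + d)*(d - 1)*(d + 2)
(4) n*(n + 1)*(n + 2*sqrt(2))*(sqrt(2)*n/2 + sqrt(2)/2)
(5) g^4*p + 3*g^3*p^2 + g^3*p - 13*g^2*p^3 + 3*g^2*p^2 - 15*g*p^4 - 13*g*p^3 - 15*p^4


(1) = c^3 - 4*c^2 - 5*c
(2) = (h - 7)*(h - 2)*(h + 1)*(h + 2)
(3) = 28*b^2*d^2 + 28*b^2*d - 56*b^2 + 11*b*d^3 + 11*b*d^2 - 22*b*d + d^4 + d^3 - 2*d^2
(4) = sqrt(2)*n^4/2 + sqrt(2)*n^3 + 2*n^3 + sqrt(2)*n^2/2 + 4*n^2 + 2*n
(5) = (g - 3*p)*(g + p)*(g + 5*p)*(g*p + p)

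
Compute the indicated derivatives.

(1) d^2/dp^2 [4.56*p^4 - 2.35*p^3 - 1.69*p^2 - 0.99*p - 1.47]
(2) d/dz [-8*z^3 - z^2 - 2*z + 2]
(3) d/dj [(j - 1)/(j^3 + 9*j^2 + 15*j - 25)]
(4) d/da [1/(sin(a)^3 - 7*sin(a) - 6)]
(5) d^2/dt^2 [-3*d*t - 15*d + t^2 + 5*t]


(1) = 54.72*p^2 - 14.1*p - 3.38
(2) = -24*z^2 - 2*z - 2
(3) = -2/(j^3 + 15*j^2 + 75*j + 125)
(4) = (7 - 3*sin(a)^2)*cos(a)/(-sin(a)^3 + 7*sin(a) + 6)^2
(5) = 2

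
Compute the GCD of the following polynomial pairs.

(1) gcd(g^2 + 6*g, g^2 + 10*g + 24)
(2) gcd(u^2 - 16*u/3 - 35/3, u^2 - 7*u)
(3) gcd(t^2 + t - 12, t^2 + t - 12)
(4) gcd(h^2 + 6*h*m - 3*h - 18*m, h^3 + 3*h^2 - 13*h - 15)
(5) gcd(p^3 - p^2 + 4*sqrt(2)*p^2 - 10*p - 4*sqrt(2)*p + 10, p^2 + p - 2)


(1) = gcd(g*(g + 6), (g + 4)*(g + 6)) = g + 6
(2) = gcd((u - 7)*(u + 5/3), u*(u - 7)) = u - 7
(3) = t^2 + t - 12
(4) = gcd((h - 3)*(h + 6*m), (h - 3)*(h + 1)*(h + 5)) = h - 3
(5) = p - 1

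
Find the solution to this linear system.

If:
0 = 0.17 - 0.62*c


Then:
c = 0.27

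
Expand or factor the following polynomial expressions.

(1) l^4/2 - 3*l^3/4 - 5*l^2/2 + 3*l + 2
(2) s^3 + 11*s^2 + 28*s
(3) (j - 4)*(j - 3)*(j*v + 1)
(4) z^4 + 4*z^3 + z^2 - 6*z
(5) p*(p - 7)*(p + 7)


(1) = (l/2 + 1)*(l - 2)^2*(l + 1/2)
(2) = s*(s + 4)*(s + 7)
(3) = j^3*v - 7*j^2*v + j^2 + 12*j*v - 7*j + 12
(4) = z*(z - 1)*(z + 2)*(z + 3)
(5) = p^3 - 49*p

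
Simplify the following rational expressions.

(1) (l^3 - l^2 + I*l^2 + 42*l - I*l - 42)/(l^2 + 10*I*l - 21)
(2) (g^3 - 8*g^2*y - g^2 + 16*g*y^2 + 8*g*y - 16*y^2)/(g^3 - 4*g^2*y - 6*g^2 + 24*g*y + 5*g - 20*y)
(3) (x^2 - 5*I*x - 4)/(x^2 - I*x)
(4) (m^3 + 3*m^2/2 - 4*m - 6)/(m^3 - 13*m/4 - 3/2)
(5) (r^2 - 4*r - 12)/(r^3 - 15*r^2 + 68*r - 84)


(1) = (l^2 + l*(-1 - 6*I) + 6*I)/(l + 3*I)
(2) = (g - 4*y)/(g - 5)
(3) = (x - 4*I)/x
(4) = (2*m + 4)/(2*m + 1)
(5) = (r + 2)/(r^2 - 9*r + 14)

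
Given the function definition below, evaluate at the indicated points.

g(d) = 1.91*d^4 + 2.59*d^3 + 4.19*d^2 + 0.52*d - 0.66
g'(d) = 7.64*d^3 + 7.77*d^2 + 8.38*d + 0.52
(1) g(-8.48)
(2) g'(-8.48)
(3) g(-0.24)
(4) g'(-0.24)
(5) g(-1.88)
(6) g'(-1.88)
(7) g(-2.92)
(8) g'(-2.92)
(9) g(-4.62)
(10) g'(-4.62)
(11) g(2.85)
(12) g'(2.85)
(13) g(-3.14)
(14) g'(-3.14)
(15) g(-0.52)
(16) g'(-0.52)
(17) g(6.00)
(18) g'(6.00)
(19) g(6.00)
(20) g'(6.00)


(1) = 8593.66
(2) = -4170.67
(3) = -0.57
(4) = -1.15
(5) = 19.82
(6) = -38.54
(7) = 107.92
(8) = -147.91
(9) = 701.13
(10) = -625.74
(11) = 220.82
(12) = 264.37
(13) = 144.51
(14) = -185.71
(15) = -0.02
(16) = -2.81
(17) = 3188.10
(18) = 1980.76
(19) = 3188.10
(20) = 1980.76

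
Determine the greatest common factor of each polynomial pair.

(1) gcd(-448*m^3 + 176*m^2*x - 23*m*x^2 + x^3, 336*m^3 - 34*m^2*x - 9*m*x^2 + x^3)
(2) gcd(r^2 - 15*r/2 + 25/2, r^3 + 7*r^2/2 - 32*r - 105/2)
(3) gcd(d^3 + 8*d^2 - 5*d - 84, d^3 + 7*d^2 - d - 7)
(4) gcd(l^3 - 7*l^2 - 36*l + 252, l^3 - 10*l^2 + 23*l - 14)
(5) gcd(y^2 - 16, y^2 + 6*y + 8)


(1) = 56*m^2 - 15*m*x + x^2
(2) = r - 5
(3) = d + 7
(4) = gcd((l - 7)*(l - 6)*(l + 6), (l - 7)*(l - 2)*(l - 1)) = l - 7
(5) = gcd((y - 4)*(y + 4), (y + 2)*(y + 4)) = y + 4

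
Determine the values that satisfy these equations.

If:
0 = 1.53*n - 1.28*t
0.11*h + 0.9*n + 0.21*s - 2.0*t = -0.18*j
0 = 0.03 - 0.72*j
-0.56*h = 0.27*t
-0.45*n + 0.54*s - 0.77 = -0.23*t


Then:
h = -0.12
j = 0.04
n = 0.21
s = 1.49
t = 0.25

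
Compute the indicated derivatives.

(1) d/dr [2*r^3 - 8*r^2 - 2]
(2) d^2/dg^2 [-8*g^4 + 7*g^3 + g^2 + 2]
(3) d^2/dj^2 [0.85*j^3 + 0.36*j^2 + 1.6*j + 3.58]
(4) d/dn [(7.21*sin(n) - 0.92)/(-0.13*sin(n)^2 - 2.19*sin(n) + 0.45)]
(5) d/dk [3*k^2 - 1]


(1) = 2*r*(3*r - 8)
(2) = -96*g^2 + 42*g + 2
(3) = 5.1*j + 0.72
(4) = (0.9373*sin(n)^2 - 0.2392*sin(n) + 1.2297)*cos(n)/(0.0169*sin(n)^4 + 0.5694*sin(n)^3 + 4.6791*sin(n)^2 - 1.971*sin(n) + 0.2025)
(5) = 6*k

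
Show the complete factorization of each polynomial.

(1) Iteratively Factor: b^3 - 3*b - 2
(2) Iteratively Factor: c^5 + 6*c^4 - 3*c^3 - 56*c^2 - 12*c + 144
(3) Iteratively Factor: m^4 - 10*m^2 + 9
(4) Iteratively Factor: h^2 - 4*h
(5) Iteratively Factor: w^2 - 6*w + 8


(1) = (b + 1)*(b^2 - b - 2) = (b - 2)*(b + 1)*(b + 1)
(2) = (c + 4)*(c^4 + 2*c^3 - 11*c^2 - 12*c + 36) = (c - 2)*(c + 4)*(c^3 + 4*c^2 - 3*c - 18) = (c - 2)*(c + 3)*(c + 4)*(c^2 + c - 6) = (c - 2)*(c + 3)^2*(c + 4)*(c - 2)
(3) = (m + 3)*(m^3 - 3*m^2 - m + 3) = (m - 3)*(m + 3)*(m^2 - 1) = (m - 3)*(m - 1)*(m + 3)*(m + 1)
(4) = (h - 4)*(h)
(5) = (w - 2)*(w - 4)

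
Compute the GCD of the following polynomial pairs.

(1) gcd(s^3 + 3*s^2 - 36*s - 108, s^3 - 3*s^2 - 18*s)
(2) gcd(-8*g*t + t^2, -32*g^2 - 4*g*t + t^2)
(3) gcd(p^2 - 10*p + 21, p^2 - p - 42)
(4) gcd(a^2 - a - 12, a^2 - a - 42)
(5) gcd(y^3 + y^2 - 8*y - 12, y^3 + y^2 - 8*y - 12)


(1) = gcd((s - 6)*(s + 3)*(s + 6), s*(s - 6)*(s + 3)) = s^2 - 3*s - 18
(2) = gcd(t*(-8*g + t), (-8*g + t)*(4*g + t)) = -8*g + t
(3) = gcd((p - 7)*(p - 3), (p - 7)*(p + 6)) = p - 7
(4) = gcd((a - 4)*(a + 3), (a - 7)*(a + 6)) = 1
(5) = y^3 + y^2 - 8*y - 12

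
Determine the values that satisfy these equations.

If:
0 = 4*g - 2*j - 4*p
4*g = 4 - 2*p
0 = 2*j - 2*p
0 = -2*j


Then:
No Solution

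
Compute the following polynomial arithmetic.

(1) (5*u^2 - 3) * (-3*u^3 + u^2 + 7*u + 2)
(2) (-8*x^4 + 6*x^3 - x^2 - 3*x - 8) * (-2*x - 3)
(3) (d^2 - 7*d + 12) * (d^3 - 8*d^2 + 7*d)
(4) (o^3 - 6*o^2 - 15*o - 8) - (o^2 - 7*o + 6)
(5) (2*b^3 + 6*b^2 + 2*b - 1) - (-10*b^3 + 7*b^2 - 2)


(1) = -15*u^5 + 5*u^4 + 44*u^3 + 7*u^2 - 21*u - 6
(2) = 16*x^5 + 12*x^4 - 16*x^3 + 9*x^2 + 25*x + 24
(3) = d^5 - 15*d^4 + 75*d^3 - 145*d^2 + 84*d
(4) = o^3 - 7*o^2 - 8*o - 14
(5) = 12*b^3 - b^2 + 2*b + 1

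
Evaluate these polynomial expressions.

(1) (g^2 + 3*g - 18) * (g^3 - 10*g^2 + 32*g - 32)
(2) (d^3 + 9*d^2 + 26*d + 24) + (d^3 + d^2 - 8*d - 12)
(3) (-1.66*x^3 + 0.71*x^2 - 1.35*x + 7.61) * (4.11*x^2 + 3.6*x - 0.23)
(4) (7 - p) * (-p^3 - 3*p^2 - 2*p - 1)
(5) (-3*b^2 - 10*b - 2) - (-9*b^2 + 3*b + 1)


(1) = g^5 - 7*g^4 - 16*g^3 + 244*g^2 - 672*g + 576
(2) = 2*d^3 + 10*d^2 + 18*d + 12
(3) = -6.8226*x^5 - 3.0579*x^4 - 2.6107*x^3 + 26.2538*x^2 + 27.7065*x - 1.7503
(4) = p^4 - 4*p^3 - 19*p^2 - 13*p - 7
(5) = 6*b^2 - 13*b - 3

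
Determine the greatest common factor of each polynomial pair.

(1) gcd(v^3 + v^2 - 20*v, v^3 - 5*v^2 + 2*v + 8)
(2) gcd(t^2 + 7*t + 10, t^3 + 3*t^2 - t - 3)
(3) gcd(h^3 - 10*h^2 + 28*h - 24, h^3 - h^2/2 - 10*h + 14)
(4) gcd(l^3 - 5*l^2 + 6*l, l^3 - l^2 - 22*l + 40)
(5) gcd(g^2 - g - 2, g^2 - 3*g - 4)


(1) = v - 4
(2) = 1
(3) = h^2 - 4*h + 4
(4) = gcd(l*(l - 3)*(l - 2), (l - 4)*(l - 2)*(l + 5)) = l - 2
(5) = g + 1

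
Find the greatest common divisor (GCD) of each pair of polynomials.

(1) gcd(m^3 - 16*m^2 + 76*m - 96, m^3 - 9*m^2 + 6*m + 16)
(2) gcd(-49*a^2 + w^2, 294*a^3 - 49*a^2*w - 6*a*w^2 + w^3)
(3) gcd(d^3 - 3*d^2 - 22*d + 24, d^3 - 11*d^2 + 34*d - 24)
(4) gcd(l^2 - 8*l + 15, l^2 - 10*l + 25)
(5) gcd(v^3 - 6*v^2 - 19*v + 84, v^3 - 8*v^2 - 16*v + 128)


(1) = m^2 - 10*m + 16
(2) = -49*a^2 + w^2
(3) = gcd((d - 6)*(d - 1)*(d + 4), (d - 6)*(d - 4)*(d - 1)) = d^2 - 7*d + 6
(4) = l - 5
(5) = v + 4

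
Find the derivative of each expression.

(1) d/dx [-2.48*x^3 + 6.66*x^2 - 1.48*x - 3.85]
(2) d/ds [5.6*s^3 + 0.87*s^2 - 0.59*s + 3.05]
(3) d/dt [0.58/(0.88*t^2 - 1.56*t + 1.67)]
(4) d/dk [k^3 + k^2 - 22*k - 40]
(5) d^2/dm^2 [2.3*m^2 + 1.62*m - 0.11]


(1) = -7.44*x^2 + 13.32*x - 1.48
(2) = 16.8*s^2 + 1.74*s - 0.59
(3) = (0.9048 - 1.0208*t)/(0.88*t^2 - 1.56*t + 1.67)^2
(4) = 3*k^2 + 2*k - 22
(5) = 4.60000000000000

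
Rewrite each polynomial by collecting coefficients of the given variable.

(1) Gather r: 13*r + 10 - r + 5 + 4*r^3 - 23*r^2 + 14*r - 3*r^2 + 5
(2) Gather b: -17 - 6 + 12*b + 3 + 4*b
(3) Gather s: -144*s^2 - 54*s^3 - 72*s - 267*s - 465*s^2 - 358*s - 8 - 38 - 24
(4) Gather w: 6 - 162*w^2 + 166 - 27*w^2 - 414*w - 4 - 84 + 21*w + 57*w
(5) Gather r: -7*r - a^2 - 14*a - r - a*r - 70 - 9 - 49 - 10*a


(1) = 4*r^3 - 26*r^2 + 26*r + 20
(2) = 16*b - 20
(3) = -54*s^3 - 609*s^2 - 697*s - 70
(4) = -189*w^2 - 336*w + 84
(5) = -a^2 - 24*a + r*(-a - 8) - 128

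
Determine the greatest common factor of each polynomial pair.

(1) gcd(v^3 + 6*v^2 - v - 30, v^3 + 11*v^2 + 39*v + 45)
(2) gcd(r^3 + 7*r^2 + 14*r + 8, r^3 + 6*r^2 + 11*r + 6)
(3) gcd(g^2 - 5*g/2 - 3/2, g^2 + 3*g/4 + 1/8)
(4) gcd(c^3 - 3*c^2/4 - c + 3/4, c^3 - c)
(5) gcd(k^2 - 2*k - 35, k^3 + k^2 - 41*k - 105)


(1) = v^2 + 8*v + 15
(2) = r^2 + 3*r + 2
(3) = g + 1/2
(4) = c^2 - 1
(5) = k^2 - 2*k - 35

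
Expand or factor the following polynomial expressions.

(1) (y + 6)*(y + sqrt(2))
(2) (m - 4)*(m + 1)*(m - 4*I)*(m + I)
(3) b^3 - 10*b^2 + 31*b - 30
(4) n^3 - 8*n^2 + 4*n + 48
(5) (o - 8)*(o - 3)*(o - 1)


(1) = y^2 + sqrt(2)*y + 6*y + 6*sqrt(2)
(2) = m^4 - 3*m^3 - 3*I*m^3 + 9*I*m^2 - 12*m + 12*I*m - 16
(3) = (b - 5)*(b - 3)*(b - 2)
(4) = (n - 6)*(n - 4)*(n + 2)
(5) = o^3 - 12*o^2 + 35*o - 24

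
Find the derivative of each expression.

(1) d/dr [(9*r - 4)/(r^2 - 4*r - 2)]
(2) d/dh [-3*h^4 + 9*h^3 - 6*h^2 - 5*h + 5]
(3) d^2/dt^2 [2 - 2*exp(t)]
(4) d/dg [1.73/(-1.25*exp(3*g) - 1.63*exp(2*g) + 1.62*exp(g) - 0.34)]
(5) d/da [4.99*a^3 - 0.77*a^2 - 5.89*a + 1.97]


(1) = (-9*r^2 + 8*r - 34)/(r^4 - 8*r^3 + 12*r^2 + 16*r + 4)
(2) = -12*h^3 + 27*h^2 - 12*h - 5
(3) = -2*exp(t)
(4) = (6.4875*exp(2*g) + 5.6398*exp(g) - 2.8026)*exp(g)/(1.25*exp(3*g) + 1.63*exp(2*g) - 1.62*exp(g) + 0.34)^2
(5) = 14.97*a^2 - 1.54*a - 5.89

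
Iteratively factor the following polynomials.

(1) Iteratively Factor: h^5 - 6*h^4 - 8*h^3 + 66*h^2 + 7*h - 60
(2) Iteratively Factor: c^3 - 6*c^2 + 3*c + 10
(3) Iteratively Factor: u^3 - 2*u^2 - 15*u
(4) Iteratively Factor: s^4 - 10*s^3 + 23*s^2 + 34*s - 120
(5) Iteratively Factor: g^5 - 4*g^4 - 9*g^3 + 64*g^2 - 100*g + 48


(1) = (h - 4)*(h^4 - 2*h^3 - 16*h^2 + 2*h + 15) = (h - 4)*(h - 1)*(h^3 - h^2 - 17*h - 15) = (h - 5)*(h - 4)*(h - 1)*(h^2 + 4*h + 3) = (h - 5)*(h - 4)*(h - 1)*(h + 3)*(h + 1)
(2) = (c - 2)*(c^2 - 4*c - 5) = (c - 5)*(c - 2)*(c + 1)
(3) = (u)*(u^2 - 2*u - 15) = u*(u - 5)*(u + 3)
(4) = (s + 2)*(s^3 - 12*s^2 + 47*s - 60) = (s - 5)*(s + 2)*(s^2 - 7*s + 12) = (s - 5)*(s - 4)*(s + 2)*(s - 3)
(5) = (g + 4)*(g^4 - 8*g^3 + 23*g^2 - 28*g + 12) = (g - 3)*(g + 4)*(g^3 - 5*g^2 + 8*g - 4) = (g - 3)*(g - 2)*(g + 4)*(g^2 - 3*g + 2) = (g - 3)*(g - 2)^2*(g + 4)*(g - 1)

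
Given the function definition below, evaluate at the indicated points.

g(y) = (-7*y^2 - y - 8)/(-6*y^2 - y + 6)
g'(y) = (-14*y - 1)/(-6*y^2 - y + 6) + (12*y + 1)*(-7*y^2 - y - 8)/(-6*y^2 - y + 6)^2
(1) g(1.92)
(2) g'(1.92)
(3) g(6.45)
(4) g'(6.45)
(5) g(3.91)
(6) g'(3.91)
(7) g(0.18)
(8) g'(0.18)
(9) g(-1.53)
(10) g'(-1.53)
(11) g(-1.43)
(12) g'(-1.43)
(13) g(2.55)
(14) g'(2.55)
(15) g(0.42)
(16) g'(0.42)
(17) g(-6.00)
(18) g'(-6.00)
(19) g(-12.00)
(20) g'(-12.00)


(1) = 1.98
(2) = -1.09
(3) = 1.22
(4) = -0.02
(5) = 1.33
(6) = -0.09
(7) = -1.49
(8) = -1.47
(9) = 3.51
(10) = 6.21
(11) = 4.32
(12) = 10.48
(13) = 1.58
(14) = -0.37
(15) = -2.14
(16) = -4.37
(17) = 1.25
(18) = 0.03
(19) = 1.19
(20) = 0.00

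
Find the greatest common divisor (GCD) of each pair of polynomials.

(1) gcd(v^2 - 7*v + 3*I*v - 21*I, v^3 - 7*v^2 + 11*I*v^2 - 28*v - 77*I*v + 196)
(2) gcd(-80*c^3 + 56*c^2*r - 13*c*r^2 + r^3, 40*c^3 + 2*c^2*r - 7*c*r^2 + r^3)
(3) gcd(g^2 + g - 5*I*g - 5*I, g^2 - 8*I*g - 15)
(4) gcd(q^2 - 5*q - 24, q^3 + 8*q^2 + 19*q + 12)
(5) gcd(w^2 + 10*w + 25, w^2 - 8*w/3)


(1) = gcd((v - 7)*(v + 3*I), (v - 7)*(v + 4*I)*(v + 7*I)) = v - 7
(2) = 20*c^2 - 9*c*r + r^2
(3) = g - 5*I
(4) = q + 3
(5) = gcd((w + 5)^2, w*(w - 8/3)) = 1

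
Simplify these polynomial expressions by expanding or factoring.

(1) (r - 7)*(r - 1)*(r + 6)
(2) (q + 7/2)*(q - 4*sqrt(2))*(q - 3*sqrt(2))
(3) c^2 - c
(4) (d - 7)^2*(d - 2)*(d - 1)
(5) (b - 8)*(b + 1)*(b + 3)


(1) = r^3 - 2*r^2 - 41*r + 42
(2) = q^3 - 7*sqrt(2)*q^2 + 7*q^2/2 - 49*sqrt(2)*q/2 + 24*q + 84
(3) = c*(c - 1)
(4) = d^4 - 17*d^3 + 93*d^2 - 175*d + 98
(5) = b^3 - 4*b^2 - 29*b - 24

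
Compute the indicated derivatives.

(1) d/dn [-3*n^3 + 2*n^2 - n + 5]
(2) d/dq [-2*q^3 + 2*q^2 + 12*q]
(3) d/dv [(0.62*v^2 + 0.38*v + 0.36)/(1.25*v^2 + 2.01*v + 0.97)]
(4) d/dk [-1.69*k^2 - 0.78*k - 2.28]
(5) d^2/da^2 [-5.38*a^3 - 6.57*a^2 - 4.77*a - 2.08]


(1) = -9*n^2 + 4*n - 1
(2) = -6*q^2 + 4*q + 12
(3) = (0.7712*v^2 + 0.3028*v - 0.355)/(1.5625*v^4 + 5.025*v^3 + 6.4651*v^2 + 3.8994*v + 0.9409)
(4) = -3.38*k - 0.78
(5) = -32.28*a - 13.14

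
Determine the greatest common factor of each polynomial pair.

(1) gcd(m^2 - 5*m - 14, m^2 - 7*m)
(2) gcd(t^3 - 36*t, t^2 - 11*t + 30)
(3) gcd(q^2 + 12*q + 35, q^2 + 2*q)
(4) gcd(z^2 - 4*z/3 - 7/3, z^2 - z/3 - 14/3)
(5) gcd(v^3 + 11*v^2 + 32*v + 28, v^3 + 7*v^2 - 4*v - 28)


(1) = gcd((m - 7)*(m + 2), m*(m - 7)) = m - 7
(2) = t - 6
(3) = gcd((q + 5)*(q + 7), q*(q + 2)) = 1
(4) = z - 7/3
(5) = gcd((v + 2)^2*(v + 7), (v - 2)*(v + 2)*(v + 7)) = v^2 + 9*v + 14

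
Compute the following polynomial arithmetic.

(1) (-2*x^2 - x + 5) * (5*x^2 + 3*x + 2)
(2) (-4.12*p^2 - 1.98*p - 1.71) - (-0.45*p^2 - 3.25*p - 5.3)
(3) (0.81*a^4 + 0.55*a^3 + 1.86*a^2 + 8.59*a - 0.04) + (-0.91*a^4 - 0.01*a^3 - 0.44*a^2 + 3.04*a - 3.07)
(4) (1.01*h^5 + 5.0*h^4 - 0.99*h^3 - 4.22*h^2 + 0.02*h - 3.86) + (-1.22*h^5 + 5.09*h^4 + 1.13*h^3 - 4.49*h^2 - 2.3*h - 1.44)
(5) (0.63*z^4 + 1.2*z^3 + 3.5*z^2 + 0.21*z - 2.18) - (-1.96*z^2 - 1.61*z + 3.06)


(1) = -10*x^4 - 11*x^3 + 18*x^2 + 13*x + 10
(2) = -3.67*p^2 + 1.27*p + 3.59
(3) = -0.1*a^4 + 0.54*a^3 + 1.42*a^2 + 11.63*a - 3.11
(4) = -0.21*h^5 + 10.09*h^4 + 0.14*h^3 - 8.71*h^2 - 2.28*h - 5.3
(5) = 0.63*z^4 + 1.2*z^3 + 5.46*z^2 + 1.82*z - 5.24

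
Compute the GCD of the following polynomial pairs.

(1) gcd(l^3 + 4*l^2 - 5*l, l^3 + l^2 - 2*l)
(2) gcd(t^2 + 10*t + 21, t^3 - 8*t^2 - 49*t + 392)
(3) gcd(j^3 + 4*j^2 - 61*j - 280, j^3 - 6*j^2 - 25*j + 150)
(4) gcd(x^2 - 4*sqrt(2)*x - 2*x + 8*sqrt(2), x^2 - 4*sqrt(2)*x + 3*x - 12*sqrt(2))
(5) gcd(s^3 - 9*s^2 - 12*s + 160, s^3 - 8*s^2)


(1) = l^2 - l
(2) = t + 7
(3) = j + 5
(4) = x - 4*sqrt(2)
(5) = s - 8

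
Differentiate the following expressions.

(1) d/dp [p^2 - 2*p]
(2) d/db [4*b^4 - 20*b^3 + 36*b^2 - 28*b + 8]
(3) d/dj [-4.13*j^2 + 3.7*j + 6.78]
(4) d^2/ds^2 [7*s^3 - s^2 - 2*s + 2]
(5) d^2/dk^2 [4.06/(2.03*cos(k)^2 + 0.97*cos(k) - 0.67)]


(1) = 2*p - 2
(2) = 16*b^3 - 60*b^2 + 72*b - 28
(3) = 3.7 - 8.26*j
(4) = 42*s - 2
(5) = (-66.923416*(1 - cos(k)^2)^2 - 23.983638*cos(k)^3 - 59.369786*cos(k)^2 + 45.328682*cos(k) + 85.607536)/(2.03*cos(k)^2 + 0.97*cos(k) - 0.67)^3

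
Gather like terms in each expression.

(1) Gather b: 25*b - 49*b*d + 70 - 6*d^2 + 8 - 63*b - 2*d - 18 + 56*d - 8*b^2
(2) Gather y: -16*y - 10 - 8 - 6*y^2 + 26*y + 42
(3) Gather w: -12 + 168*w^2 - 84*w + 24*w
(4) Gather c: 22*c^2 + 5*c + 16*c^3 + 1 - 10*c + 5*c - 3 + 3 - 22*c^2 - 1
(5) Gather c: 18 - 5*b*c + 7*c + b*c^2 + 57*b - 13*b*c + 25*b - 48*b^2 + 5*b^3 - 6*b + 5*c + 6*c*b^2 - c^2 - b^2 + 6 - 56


(1) = -8*b^2 + b*(-49*d - 38) - 6*d^2 + 54*d + 60
(2) = -6*y^2 + 10*y + 24
(3) = 168*w^2 - 60*w - 12
(4) = 16*c^3
(5) = 5*b^3 - 49*b^2 + 76*b + c^2*(b - 1) + c*(6*b^2 - 18*b + 12) - 32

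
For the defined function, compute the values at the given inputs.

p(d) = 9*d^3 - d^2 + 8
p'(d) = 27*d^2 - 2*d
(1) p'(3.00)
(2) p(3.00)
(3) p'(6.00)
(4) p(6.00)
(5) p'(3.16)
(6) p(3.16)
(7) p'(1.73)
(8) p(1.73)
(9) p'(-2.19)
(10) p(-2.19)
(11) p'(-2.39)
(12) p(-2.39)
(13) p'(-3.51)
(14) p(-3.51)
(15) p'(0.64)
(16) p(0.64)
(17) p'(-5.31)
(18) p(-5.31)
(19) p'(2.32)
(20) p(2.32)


(1) = 237.00
(2) = 242.00
(3) = 960.00
(4) = 1916.00
(5) = 263.29
(6) = 282.00
(7) = 77.35
(8) = 51.61
(9) = 133.87
(10) = -91.33
(11) = 159.01
(12) = -120.58
(13) = 339.66
(14) = -393.51
(15) = 9.78
(16) = 9.95
(17) = 771.91
(18) = -1367.69
(19) = 140.68
(20) = 115.00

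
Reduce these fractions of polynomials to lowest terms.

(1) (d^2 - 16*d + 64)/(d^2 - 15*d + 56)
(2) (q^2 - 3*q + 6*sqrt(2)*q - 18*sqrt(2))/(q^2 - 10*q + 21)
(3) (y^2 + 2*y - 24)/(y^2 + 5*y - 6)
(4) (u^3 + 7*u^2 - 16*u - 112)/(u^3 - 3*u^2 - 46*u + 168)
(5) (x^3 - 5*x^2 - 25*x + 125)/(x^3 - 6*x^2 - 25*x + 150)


(1) = (d - 8)/(d - 7)
(2) = (q + 6*sqrt(2))/(q - 7)
(3) = (y - 4)/(y - 1)
(4) = (u + 4)/(u - 6)
(5) = (x - 5)/(x - 6)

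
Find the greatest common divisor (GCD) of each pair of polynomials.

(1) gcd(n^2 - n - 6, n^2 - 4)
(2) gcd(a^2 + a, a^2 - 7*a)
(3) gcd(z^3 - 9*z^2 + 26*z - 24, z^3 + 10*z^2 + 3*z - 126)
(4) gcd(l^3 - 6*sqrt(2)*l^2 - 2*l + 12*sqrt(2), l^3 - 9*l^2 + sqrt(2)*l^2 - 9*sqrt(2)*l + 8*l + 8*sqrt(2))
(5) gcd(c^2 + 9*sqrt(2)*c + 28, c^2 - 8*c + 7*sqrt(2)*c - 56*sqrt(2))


(1) = n + 2
(2) = gcd(a*(a + 1), a*(a - 7)) = a
(3) = gcd((z - 4)*(z - 3)*(z - 2), (z - 3)*(z + 6)*(z + 7)) = z - 3
(4) = gcd((l - 6*sqrt(2))*(l - sqrt(2))*(l + sqrt(2)), (l - 8)*(l - 1)*(l + sqrt(2))) = l + sqrt(2)
(5) = c + 7*sqrt(2)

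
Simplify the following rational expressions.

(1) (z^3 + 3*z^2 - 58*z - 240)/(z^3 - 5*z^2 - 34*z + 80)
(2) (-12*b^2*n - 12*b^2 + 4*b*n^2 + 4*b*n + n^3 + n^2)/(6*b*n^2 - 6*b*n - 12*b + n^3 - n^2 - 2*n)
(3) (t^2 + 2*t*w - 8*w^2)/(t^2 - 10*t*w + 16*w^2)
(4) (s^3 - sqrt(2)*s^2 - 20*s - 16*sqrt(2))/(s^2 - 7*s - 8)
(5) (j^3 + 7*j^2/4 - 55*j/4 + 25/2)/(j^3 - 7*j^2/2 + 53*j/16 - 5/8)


(1) = (z + 6)/(z - 2)
(2) = (-2*b + n)/(n - 2)
(3) = (t + 4*w)/(t - 8*w)
(4) = (s^3 - sqrt(2)*s^2 - 20*s - 16*sqrt(2))/(s^2 - 7*s - 8)
(5) = (4*j + 20)/(4*j - 1)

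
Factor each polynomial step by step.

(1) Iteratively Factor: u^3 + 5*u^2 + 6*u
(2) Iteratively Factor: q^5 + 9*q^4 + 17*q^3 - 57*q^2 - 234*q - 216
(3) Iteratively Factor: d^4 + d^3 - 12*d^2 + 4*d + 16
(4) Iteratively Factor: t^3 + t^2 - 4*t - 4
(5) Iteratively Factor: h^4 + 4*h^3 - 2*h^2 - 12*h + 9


(1) = (u + 3)*(u^2 + 2*u) = (u + 2)*(u + 3)*(u)
(2) = (q + 2)*(q^4 + 7*q^3 + 3*q^2 - 63*q - 108) = (q + 2)*(q + 3)*(q^3 + 4*q^2 - 9*q - 36) = (q - 3)*(q + 2)*(q + 3)*(q^2 + 7*q + 12) = (q - 3)*(q + 2)*(q + 3)*(q + 4)*(q + 3)
(3) = (d - 2)*(d^3 + 3*d^2 - 6*d - 8) = (d - 2)*(d + 4)*(d^2 - d - 2) = (d - 2)*(d + 1)*(d + 4)*(d - 2)
(4) = (t + 1)*(t^2 - 4) = (t - 2)*(t + 1)*(t + 2)
(5) = (h + 3)*(h^3 + h^2 - 5*h + 3) = (h - 1)*(h + 3)*(h^2 + 2*h - 3) = (h - 1)^2*(h + 3)*(h + 3)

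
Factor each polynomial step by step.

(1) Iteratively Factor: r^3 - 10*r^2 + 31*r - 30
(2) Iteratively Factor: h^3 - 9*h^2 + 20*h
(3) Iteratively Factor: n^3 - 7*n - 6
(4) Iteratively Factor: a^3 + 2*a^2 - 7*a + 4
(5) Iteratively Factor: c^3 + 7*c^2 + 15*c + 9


(1) = (r - 3)*(r^2 - 7*r + 10) = (r - 5)*(r - 3)*(r - 2)
(2) = (h - 5)*(h^2 - 4*h) = (h - 5)*(h - 4)*(h)
(3) = (n + 2)*(n^2 - 2*n - 3) = (n - 3)*(n + 2)*(n + 1)
(4) = (a - 1)*(a^2 + 3*a - 4) = (a - 1)^2*(a + 4)
(5) = (c + 1)*(c^2 + 6*c + 9) = (c + 1)*(c + 3)*(c + 3)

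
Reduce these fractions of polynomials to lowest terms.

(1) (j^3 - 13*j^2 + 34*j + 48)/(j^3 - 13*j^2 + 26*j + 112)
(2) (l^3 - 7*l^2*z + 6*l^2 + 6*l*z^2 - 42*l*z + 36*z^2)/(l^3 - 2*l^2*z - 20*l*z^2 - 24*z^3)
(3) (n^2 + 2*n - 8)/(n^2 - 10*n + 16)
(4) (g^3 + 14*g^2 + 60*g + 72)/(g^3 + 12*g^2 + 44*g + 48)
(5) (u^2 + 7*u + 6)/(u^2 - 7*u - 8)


(1) = (j^2 - 5*j - 6)/(j^2 - 5*j - 14)
(2) = (l^2 - l*z + 6*l - 6*z)/(l^2 + 4*l*z + 4*z^2)
(3) = (n + 4)/(n - 8)
(4) = (g + 6)/(g + 4)
(5) = (u + 6)/(u - 8)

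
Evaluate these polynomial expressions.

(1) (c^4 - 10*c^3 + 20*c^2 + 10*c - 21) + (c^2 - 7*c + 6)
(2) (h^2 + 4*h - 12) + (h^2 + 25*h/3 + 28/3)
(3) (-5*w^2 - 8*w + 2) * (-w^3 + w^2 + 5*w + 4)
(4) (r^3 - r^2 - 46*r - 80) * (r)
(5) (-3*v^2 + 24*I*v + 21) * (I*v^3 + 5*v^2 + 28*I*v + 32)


(1) = c^4 - 10*c^3 + 21*c^2 + 3*c - 15
(2) = 2*h^2 + 37*h/3 - 8/3
(3) = 5*w^5 + 3*w^4 - 35*w^3 - 58*w^2 - 22*w + 8
(4) = r^4 - r^3 - 46*r^2 - 80*r
(5) = -3*I*v^5 - 39*v^4 + 57*I*v^3 - 663*v^2 + 1356*I*v + 672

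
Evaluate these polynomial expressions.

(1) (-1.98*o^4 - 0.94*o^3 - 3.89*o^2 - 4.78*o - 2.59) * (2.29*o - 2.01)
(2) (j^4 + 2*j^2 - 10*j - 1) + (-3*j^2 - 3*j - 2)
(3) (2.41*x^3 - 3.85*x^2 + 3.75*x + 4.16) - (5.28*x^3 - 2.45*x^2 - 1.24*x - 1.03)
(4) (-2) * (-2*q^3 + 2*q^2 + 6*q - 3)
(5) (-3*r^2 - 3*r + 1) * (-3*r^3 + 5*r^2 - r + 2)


(1) = -4.5342*o^5 + 1.8272*o^4 - 7.0187*o^3 - 3.1273*o^2 + 3.6767*o + 5.2059
(2) = j^4 - j^2 - 13*j - 3
(3) = -2.87*x^3 - 1.4*x^2 + 4.99*x + 5.19
(4) = 4*q^3 - 4*q^2 - 12*q + 6
(5) = 9*r^5 - 6*r^4 - 15*r^3 + 2*r^2 - 7*r + 2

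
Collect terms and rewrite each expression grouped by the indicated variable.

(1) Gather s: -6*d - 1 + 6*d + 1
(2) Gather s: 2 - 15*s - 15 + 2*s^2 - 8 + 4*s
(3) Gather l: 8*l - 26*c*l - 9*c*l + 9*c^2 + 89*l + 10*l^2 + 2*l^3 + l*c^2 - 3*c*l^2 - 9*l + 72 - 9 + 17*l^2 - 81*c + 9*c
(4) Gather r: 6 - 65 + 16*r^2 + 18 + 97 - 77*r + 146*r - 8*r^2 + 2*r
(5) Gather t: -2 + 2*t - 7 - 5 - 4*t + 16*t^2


(1) = 0
(2) = 2*s^2 - 11*s - 21
(3) = 9*c^2 - 72*c + 2*l^3 + l^2*(27 - 3*c) + l*(c^2 - 35*c + 88) + 63
(4) = 8*r^2 + 71*r + 56
(5) = 16*t^2 - 2*t - 14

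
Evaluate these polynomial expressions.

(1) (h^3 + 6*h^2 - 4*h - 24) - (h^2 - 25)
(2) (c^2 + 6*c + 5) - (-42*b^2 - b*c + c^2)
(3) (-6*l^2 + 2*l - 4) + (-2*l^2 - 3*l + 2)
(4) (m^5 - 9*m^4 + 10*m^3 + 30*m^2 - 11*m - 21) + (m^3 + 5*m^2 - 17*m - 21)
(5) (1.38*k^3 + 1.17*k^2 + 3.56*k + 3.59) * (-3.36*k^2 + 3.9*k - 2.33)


(1) = h^3 + 5*h^2 - 4*h + 1
(2) = 42*b^2 + b*c + 6*c + 5
(3) = -8*l^2 - l - 2
(4) = m^5 - 9*m^4 + 11*m^3 + 35*m^2 - 28*m - 42
(5) = -4.6368*k^5 + 1.4508*k^4 - 10.614*k^3 - 0.9045*k^2 + 5.7062*k - 8.3647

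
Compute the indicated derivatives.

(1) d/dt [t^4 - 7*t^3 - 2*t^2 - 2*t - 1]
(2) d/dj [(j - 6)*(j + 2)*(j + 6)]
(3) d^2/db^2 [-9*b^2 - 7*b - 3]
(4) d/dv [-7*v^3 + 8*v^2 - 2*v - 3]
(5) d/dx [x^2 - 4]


(1) = 4*t^3 - 21*t^2 - 4*t - 2
(2) = 3*j^2 + 4*j - 36
(3) = -18
(4) = -21*v^2 + 16*v - 2
(5) = 2*x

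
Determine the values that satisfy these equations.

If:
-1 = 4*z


Then:
z = -1/4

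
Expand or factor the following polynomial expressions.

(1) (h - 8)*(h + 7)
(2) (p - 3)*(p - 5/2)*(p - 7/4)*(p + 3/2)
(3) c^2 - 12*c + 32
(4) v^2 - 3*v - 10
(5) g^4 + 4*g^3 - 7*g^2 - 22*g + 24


(1) = h^2 - h - 56
(2) = p^4 - 23*p^3/4 + 25*p^2/4 + 201*p/16 - 315/16
(3) = (c - 8)*(c - 4)
(4) = (v - 5)*(v + 2)
(5) = (g - 2)*(g - 1)*(g + 3)*(g + 4)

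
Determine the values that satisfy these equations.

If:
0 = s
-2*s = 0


Then:
s = 0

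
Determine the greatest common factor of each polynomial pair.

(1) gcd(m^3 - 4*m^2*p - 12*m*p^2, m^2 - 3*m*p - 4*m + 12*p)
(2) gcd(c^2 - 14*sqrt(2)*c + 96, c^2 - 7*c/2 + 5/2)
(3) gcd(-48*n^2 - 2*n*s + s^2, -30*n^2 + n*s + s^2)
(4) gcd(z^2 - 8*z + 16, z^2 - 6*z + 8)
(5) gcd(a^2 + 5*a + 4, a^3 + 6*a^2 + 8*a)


(1) = 1
(2) = 1
(3) = gcd((-8*n + s)*(6*n + s), (-5*n + s)*(6*n + s)) = 6*n + s
(4) = gcd((z - 4)^2, (z - 4)*(z - 2)) = z - 4
(5) = a + 4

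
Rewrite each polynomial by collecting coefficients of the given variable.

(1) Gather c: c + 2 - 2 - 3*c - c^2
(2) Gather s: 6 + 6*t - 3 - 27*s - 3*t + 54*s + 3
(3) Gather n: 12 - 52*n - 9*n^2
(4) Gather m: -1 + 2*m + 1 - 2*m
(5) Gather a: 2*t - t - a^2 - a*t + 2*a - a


(1) = -c^2 - 2*c
(2) = 27*s + 3*t + 6
(3) = -9*n^2 - 52*n + 12
(4) = 0
(5) = -a^2 + a*(1 - t) + t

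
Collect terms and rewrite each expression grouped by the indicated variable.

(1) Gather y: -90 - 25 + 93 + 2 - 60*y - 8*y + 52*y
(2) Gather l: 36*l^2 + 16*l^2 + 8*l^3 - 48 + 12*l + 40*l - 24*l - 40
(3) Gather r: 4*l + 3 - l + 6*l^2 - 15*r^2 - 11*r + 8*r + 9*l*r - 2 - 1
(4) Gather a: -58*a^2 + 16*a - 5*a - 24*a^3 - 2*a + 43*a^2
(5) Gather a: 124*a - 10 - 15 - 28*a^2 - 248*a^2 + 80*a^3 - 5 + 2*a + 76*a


(1) = -16*y - 20
(2) = 8*l^3 + 52*l^2 + 28*l - 88
(3) = 6*l^2 + 3*l - 15*r^2 + r*(9*l - 3)
(4) = -24*a^3 - 15*a^2 + 9*a
(5) = 80*a^3 - 276*a^2 + 202*a - 30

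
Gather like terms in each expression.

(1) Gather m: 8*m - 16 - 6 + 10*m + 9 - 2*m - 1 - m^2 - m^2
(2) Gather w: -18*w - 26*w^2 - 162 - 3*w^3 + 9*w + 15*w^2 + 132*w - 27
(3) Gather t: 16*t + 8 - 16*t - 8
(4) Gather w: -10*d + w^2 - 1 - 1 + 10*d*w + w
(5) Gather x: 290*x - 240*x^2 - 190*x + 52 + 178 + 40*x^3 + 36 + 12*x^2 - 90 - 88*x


(1) = -2*m^2 + 16*m - 14
(2) = -3*w^3 - 11*w^2 + 123*w - 189
(3) = 0
(4) = -10*d + w^2 + w*(10*d + 1) - 2
(5) = 40*x^3 - 228*x^2 + 12*x + 176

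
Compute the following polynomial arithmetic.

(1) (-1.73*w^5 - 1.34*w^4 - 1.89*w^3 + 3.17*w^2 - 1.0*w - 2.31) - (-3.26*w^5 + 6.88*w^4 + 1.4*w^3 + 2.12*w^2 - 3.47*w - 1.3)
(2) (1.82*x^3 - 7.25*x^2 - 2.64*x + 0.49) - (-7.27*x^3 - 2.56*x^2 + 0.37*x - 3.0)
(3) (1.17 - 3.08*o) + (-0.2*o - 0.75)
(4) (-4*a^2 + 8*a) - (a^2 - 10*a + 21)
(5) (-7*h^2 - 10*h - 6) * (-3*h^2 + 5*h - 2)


(1) = 1.53*w^5 - 8.22*w^4 - 3.29*w^3 + 1.05*w^2 + 2.47*w - 1.01
(2) = 9.09*x^3 - 4.69*x^2 - 3.01*x + 3.49
(3) = 0.42 - 3.28*o
(4) = -5*a^2 + 18*a - 21
(5) = 21*h^4 - 5*h^3 - 18*h^2 - 10*h + 12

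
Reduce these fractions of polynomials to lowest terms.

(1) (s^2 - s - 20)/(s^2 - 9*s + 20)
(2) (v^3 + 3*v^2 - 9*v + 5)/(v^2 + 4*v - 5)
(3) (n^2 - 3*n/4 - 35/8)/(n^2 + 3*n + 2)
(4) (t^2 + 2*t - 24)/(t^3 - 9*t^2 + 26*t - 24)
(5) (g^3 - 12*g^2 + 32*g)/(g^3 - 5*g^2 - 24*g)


(1) = (s + 4)/(s - 4)
(2) = v - 1
(3) = (8*n^2 - 6*n - 35)/(8*n^2 + 24*n + 16)
(4) = (t + 6)/(t^2 - 5*t + 6)
(5) = (g - 4)/(g + 3)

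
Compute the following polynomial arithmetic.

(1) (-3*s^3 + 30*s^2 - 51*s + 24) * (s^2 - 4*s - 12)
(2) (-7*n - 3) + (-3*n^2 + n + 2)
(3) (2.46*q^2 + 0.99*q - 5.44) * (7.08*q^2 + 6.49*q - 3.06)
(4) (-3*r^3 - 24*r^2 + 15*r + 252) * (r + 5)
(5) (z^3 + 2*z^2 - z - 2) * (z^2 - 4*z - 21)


(1) = -3*s^5 + 42*s^4 - 135*s^3 - 132*s^2 + 516*s - 288
(2) = -3*n^2 - 6*n - 1
(3) = 17.4168*q^4 + 22.9746*q^3 - 39.6177*q^2 - 38.335*q + 16.6464
(4) = -3*r^4 - 39*r^3 - 105*r^2 + 327*r + 1260
(5) = z^5 - 2*z^4 - 30*z^3 - 40*z^2 + 29*z + 42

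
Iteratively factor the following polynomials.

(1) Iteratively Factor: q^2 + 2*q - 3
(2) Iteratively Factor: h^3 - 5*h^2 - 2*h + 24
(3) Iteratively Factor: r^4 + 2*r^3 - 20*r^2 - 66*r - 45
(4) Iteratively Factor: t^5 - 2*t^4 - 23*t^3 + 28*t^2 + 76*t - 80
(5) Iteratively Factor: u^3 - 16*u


(1) = (q - 1)*(q + 3)
(2) = (h + 2)*(h^2 - 7*h + 12) = (h - 3)*(h + 2)*(h - 4)
(3) = (r + 3)*(r^3 - r^2 - 17*r - 15) = (r + 3)^2*(r^2 - 4*r - 5) = (r - 5)*(r + 3)^2*(r + 1)
(4) = (t + 4)*(t^4 - 6*t^3 + t^2 + 24*t - 20) = (t - 2)*(t + 4)*(t^3 - 4*t^2 - 7*t + 10) = (t - 2)*(t - 1)*(t + 4)*(t^2 - 3*t - 10) = (t - 2)*(t - 1)*(t + 2)*(t + 4)*(t - 5)
(5) = (u)*(u^2 - 16) = u*(u - 4)*(u + 4)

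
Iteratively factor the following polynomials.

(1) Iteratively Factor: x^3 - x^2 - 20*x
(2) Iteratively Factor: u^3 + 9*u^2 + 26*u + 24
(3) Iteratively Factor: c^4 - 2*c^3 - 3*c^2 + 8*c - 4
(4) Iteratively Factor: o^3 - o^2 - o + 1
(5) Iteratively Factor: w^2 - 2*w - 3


(1) = (x + 4)*(x^2 - 5*x) = x*(x + 4)*(x - 5)
(2) = (u + 3)*(u^2 + 6*u + 8) = (u + 3)*(u + 4)*(u + 2)
(3) = (c - 1)*(c^3 - c^2 - 4*c + 4) = (c - 1)^2*(c^2 - 4) = (c - 1)^2*(c + 2)*(c - 2)
(4) = (o - 1)*(o^2 - 1) = (o - 1)*(o + 1)*(o - 1)
(5) = (w - 3)*(w + 1)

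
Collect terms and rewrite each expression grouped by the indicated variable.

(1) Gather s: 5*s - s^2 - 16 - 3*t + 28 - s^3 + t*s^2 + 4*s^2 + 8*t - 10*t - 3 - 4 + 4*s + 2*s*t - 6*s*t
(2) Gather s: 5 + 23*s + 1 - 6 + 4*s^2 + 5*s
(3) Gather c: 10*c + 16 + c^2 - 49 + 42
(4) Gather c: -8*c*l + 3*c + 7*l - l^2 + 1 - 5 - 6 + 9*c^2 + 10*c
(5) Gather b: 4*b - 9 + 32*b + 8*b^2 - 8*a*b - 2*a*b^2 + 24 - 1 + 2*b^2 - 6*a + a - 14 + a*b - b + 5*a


(1) = -s^3 + s^2*(t + 3) + s*(9 - 4*t) - 5*t + 5
(2) = 4*s^2 + 28*s
(3) = c^2 + 10*c + 9
(4) = 9*c^2 + c*(13 - 8*l) - l^2 + 7*l - 10
(5) = b^2*(10 - 2*a) + b*(35 - 7*a)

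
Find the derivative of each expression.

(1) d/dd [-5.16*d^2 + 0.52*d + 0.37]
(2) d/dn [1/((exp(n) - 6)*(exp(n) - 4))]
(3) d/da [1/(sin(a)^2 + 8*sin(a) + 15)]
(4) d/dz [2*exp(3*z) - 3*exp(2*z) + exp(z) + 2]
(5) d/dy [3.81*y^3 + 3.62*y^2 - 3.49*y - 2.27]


(1) = 0.52 - 10.32*d
(2) = 2*(5 - exp(n))*exp(n)/(exp(4*n) - 20*exp(3*n) + 148*exp(2*n) - 480*exp(n) + 576)
(3) = -2*(sin(a) + 4)*cos(a)/(sin(a)^2 + 8*sin(a) + 15)^2
(4) = (6*exp(2*z) - 6*exp(z) + 1)*exp(z)
(5) = 11.43*y^2 + 7.24*y - 3.49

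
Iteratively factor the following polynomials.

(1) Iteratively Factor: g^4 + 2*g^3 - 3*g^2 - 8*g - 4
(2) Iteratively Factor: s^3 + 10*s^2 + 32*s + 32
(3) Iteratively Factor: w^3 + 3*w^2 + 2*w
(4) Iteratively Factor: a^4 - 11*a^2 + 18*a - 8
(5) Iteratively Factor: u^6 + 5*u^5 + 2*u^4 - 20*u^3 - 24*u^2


(1) = (g + 1)*(g^3 + g^2 - 4*g - 4) = (g + 1)*(g + 2)*(g^2 - g - 2) = (g - 2)*(g + 1)*(g + 2)*(g + 1)
(2) = (s + 2)*(s^2 + 8*s + 16) = (s + 2)*(s + 4)*(s + 4)
(3) = (w + 2)*(w^2 + w) = (w + 1)*(w + 2)*(w)
(4) = (a - 1)*(a^3 + a^2 - 10*a + 8) = (a - 1)*(a + 4)*(a^2 - 3*a + 2) = (a - 2)*(a - 1)*(a + 4)*(a - 1)
(5) = (u)*(u^5 + 5*u^4 + 2*u^3 - 20*u^2 - 24*u) = u*(u + 2)*(u^4 + 3*u^3 - 4*u^2 - 12*u) = u*(u + 2)*(u + 3)*(u^3 - 4*u) = u*(u - 2)*(u + 2)*(u + 3)*(u^2 + 2*u) = u*(u - 2)*(u + 2)^2*(u + 3)*(u)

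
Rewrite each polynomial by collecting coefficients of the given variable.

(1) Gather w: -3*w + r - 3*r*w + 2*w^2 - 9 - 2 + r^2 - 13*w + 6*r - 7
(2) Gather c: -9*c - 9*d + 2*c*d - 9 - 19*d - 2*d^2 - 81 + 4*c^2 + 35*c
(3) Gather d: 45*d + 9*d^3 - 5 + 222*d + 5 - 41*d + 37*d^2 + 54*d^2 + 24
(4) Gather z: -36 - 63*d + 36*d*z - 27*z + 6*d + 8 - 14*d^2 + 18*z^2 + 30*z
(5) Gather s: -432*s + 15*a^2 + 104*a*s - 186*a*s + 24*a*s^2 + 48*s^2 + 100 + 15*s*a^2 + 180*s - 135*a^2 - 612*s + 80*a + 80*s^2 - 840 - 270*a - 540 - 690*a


(1) = r^2 + 7*r + 2*w^2 + w*(-3*r - 16) - 18
(2) = 4*c^2 + c*(2*d + 26) - 2*d^2 - 28*d - 90
(3) = 9*d^3 + 91*d^2 + 226*d + 24
(4) = -14*d^2 - 57*d + 18*z^2 + z*(36*d + 3) - 28
(5) = -120*a^2 - 880*a + s^2*(24*a + 128) + s*(15*a^2 - 82*a - 864) - 1280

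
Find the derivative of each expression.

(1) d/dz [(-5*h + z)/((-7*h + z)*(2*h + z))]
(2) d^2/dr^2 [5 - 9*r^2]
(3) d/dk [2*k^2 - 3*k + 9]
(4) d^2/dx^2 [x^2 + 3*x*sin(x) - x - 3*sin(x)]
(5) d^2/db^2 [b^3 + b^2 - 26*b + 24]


(1) = ((-5*h + z)*(7*h - z) + (2*h + z)*(5*h - z) - (2*h + z)*(7*h - z))/((2*h + z)^2*(7*h - z)^2)
(2) = -18
(3) = 4*k - 3
(4) = -3*x*sin(x) + 3*sin(x) + 6*cos(x) + 2
(5) = 6*b + 2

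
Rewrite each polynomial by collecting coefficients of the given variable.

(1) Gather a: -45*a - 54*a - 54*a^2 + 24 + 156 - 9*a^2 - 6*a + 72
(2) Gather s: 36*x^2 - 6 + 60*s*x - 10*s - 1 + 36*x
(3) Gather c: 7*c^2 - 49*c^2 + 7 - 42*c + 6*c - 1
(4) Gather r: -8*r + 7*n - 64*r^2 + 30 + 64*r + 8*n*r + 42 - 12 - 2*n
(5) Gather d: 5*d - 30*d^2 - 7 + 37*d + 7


(1) = -63*a^2 - 105*a + 252
(2) = s*(60*x - 10) + 36*x^2 + 36*x - 7
(3) = -42*c^2 - 36*c + 6
(4) = 5*n - 64*r^2 + r*(8*n + 56) + 60
(5) = -30*d^2 + 42*d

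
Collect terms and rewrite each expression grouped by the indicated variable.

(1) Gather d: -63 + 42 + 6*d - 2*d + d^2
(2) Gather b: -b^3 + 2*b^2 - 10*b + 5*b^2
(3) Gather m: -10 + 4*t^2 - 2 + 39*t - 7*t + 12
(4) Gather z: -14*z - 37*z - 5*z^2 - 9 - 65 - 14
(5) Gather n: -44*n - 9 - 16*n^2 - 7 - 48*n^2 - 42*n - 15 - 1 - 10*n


(1) = d^2 + 4*d - 21
(2) = -b^3 + 7*b^2 - 10*b
(3) = 4*t^2 + 32*t
(4) = -5*z^2 - 51*z - 88
(5) = -64*n^2 - 96*n - 32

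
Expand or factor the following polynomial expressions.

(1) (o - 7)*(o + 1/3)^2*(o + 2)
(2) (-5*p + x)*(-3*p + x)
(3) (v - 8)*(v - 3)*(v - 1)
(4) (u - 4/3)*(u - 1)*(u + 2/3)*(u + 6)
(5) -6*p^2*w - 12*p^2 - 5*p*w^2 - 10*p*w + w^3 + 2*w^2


(1) = o^4 - 13*o^3/3 - 155*o^2/9 - 89*o/9 - 14/9
(2) = 15*p^2 - 8*p*x + x^2
(3) = v^3 - 12*v^2 + 35*v - 24
(4) = u^4 + 13*u^3/3 - 92*u^2/9 - 4*u/9 + 16/3
(5) = (-6*p + w)*(p + w)*(w + 2)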